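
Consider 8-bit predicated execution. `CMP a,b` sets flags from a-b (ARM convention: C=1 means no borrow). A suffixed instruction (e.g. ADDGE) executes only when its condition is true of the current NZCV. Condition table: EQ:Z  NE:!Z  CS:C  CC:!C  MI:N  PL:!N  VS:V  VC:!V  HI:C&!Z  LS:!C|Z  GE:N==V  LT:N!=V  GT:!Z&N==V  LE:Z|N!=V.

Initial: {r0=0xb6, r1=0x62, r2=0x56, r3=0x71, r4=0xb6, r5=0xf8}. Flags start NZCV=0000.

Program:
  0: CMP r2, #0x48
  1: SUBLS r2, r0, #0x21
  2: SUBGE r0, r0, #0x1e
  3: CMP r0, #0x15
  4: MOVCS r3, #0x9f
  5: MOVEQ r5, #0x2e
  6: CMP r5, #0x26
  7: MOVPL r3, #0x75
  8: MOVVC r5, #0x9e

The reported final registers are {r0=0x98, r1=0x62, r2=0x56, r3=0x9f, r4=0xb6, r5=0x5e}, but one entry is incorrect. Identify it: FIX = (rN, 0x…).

0: ✓ CMP  NZCV=0010
1: · SUBLS
2: ✓ SUBGE  r0←0x98
3: ✓ CMP  NZCV=1010
4: ✓ MOVCS  r3←0x9f
5: · MOVEQ
6: ✓ CMP  NZCV=1010
7: · MOVPL
8: ✓ MOVVC  r5←0x9e

FIX = (r5, 0x9e)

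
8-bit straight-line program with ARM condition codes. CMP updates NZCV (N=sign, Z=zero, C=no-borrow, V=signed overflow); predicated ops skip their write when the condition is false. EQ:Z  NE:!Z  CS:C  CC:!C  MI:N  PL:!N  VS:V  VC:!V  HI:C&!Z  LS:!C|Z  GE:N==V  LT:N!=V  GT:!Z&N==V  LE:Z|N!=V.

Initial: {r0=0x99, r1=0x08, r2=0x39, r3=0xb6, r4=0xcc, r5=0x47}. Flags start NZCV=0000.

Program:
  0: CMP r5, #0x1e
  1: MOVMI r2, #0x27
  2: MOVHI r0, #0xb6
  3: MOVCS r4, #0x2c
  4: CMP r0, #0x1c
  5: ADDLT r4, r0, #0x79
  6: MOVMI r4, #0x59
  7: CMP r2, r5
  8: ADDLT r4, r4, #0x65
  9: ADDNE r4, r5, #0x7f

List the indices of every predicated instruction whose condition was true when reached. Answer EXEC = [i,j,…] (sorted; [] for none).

0: ✓ CMP  NZCV=0010
1: · MOVMI
2: ✓ MOVHI  r0←0xb6
3: ✓ MOVCS  r4←0x2c
4: ✓ CMP  NZCV=1010
5: ✓ ADDLT  r4←0x2f
6: ✓ MOVMI  r4←0x59
7: ✓ CMP  NZCV=1000
8: ✓ ADDLT  r4←0xbe
9: ✓ ADDNE  r4←0xc6

EXEC = [2,3,5,6,8,9]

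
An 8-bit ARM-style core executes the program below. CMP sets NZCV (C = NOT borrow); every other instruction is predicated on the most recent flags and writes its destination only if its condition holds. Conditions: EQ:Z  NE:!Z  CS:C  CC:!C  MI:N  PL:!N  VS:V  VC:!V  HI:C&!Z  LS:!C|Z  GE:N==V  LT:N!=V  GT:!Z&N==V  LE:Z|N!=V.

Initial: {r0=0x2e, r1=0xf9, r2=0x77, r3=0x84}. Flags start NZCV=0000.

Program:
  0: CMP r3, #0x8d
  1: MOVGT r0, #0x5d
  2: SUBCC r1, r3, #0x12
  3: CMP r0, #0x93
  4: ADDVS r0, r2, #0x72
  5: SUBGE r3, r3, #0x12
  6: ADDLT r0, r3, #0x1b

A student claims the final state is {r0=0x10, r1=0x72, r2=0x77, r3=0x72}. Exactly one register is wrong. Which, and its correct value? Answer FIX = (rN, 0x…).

[0] flags=1000 → (cmp)
[1] flags=1000 GT?F → skip
[2] flags=1000 CC?T → r1=0x72
[3] flags=1001 → (cmp)
[4] flags=1001 VS?T → r0=0xe9
[5] flags=1001 GE?T → r3=0x72
[6] flags=1001 LT?F → skip

FIX = (r0, 0xe9)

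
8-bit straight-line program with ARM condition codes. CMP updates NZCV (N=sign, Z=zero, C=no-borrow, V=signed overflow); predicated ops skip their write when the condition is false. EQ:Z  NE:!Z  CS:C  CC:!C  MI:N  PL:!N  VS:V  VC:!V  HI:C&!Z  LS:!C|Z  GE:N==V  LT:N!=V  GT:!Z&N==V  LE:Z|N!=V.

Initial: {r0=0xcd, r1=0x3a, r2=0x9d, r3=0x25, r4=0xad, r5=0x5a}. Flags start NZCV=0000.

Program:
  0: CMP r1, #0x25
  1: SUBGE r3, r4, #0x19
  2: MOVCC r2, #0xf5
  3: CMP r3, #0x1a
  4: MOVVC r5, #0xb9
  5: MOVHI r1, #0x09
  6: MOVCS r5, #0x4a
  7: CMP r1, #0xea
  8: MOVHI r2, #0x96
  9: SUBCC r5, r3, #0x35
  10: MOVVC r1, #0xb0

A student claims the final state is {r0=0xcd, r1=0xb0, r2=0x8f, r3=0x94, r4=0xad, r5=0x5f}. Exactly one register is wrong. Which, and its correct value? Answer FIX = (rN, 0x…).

[0] flags=0010 → (cmp)
[1] flags=0010 GE?T → r3=0x94
[2] flags=0010 CC?F → skip
[3] flags=0011 → (cmp)
[4] flags=0011 VC?F → skip
[5] flags=0011 HI?T → r1=0x09
[6] flags=0011 CS?T → r5=0x4a
[7] flags=0000 → (cmp)
[8] flags=0000 HI?F → skip
[9] flags=0000 CC?T → r5=0x5f
[10] flags=0000 VC?T → r1=0xb0

FIX = (r2, 0x9d)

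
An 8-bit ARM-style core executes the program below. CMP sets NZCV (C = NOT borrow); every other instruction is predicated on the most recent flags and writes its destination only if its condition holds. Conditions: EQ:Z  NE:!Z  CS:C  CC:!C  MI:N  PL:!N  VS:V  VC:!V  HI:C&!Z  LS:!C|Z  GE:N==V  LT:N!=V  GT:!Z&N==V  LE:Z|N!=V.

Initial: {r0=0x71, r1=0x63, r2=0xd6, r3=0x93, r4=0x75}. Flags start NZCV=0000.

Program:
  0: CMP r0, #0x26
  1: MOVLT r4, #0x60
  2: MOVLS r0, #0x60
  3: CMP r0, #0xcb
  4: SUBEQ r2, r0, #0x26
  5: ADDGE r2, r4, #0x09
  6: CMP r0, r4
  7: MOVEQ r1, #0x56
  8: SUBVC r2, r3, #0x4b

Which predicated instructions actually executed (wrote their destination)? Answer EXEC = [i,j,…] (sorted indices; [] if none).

EXEC = [5,8]

0: ✓ CMP  NZCV=0010
1: · MOVLT
2: · MOVLS
3: ✓ CMP  NZCV=1001
4: · SUBEQ
5: ✓ ADDGE  r2←0x7e
6: ✓ CMP  NZCV=1000
7: · MOVEQ
8: ✓ SUBVC  r2←0x48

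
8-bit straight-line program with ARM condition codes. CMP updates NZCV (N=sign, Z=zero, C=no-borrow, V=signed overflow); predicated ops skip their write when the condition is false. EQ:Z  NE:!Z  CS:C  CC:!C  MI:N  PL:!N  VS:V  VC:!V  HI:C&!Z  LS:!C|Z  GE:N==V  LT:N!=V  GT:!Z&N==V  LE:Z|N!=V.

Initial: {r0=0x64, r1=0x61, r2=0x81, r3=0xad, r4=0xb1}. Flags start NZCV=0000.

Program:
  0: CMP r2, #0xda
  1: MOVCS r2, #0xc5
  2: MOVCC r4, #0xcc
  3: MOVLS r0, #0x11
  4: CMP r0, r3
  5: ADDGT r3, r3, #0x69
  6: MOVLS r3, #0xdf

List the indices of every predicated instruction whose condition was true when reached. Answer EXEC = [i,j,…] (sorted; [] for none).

EXEC = [2,3,5,6]

[0] flags=1000 → (cmp)
[1] flags=1000 CS?F → skip
[2] flags=1000 CC?T → r4=0xcc
[3] flags=1000 LS?T → r0=0x11
[4] flags=0000 → (cmp)
[5] flags=0000 GT?T → r3=0x16
[6] flags=0000 LS?T → r3=0xdf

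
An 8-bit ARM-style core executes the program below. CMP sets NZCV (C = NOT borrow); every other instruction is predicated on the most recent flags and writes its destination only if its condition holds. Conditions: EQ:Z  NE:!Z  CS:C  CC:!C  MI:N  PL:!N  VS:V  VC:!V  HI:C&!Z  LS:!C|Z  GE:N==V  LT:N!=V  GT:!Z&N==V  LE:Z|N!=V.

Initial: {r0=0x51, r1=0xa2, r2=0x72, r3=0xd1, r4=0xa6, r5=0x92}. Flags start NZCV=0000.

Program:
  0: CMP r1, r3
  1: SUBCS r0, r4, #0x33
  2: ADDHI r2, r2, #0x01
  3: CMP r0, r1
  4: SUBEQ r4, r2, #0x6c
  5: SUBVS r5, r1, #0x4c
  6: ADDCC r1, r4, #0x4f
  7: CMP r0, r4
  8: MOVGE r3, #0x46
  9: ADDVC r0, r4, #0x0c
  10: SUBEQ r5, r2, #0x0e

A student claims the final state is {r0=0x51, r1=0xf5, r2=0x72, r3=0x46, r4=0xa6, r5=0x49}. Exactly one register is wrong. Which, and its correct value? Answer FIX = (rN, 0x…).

0: ✓ CMP  NZCV=1000
1: · SUBCS
2: · ADDHI
3: ✓ CMP  NZCV=1001
4: · SUBEQ
5: ✓ SUBVS  r5←0x56
6: ✓ ADDCC  r1←0xf5
7: ✓ CMP  NZCV=1001
8: ✓ MOVGE  r3←0x46
9: · ADDVC
10: · SUBEQ

FIX = (r5, 0x56)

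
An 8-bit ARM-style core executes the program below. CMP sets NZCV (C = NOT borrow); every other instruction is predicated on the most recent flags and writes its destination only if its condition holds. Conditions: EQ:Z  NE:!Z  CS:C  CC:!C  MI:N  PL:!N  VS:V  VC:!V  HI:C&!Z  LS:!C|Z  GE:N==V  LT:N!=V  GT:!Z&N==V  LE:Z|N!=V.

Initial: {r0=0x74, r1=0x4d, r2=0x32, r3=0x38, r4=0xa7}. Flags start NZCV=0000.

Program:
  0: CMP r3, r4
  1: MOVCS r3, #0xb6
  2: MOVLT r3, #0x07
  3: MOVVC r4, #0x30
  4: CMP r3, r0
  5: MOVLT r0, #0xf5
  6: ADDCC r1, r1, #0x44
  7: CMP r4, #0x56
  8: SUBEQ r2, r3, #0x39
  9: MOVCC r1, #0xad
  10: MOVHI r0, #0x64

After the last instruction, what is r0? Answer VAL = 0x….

VAL = 0x64

0: ✓ CMP  NZCV=1001
1: · MOVCS
2: · MOVLT
3: · MOVVC
4: ✓ CMP  NZCV=1000
5: ✓ MOVLT  r0←0xf5
6: ✓ ADDCC  r1←0x91
7: ✓ CMP  NZCV=0011
8: · SUBEQ
9: · MOVCC
10: ✓ MOVHI  r0←0x64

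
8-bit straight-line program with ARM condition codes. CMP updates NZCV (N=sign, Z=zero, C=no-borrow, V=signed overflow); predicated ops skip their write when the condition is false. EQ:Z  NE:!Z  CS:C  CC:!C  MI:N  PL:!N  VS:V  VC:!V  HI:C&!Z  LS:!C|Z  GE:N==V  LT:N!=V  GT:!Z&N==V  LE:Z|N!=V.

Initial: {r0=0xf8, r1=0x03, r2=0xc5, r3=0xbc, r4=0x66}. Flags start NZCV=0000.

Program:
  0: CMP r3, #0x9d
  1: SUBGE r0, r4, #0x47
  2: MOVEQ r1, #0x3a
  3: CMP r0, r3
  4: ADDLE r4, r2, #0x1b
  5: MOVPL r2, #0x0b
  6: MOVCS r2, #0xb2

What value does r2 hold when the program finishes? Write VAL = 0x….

0: ✓ CMP  NZCV=0010
1: ✓ SUBGE  r0←0x1f
2: · MOVEQ
3: ✓ CMP  NZCV=0000
4: · ADDLE
5: ✓ MOVPL  r2←0x0b
6: · MOVCS

VAL = 0x0b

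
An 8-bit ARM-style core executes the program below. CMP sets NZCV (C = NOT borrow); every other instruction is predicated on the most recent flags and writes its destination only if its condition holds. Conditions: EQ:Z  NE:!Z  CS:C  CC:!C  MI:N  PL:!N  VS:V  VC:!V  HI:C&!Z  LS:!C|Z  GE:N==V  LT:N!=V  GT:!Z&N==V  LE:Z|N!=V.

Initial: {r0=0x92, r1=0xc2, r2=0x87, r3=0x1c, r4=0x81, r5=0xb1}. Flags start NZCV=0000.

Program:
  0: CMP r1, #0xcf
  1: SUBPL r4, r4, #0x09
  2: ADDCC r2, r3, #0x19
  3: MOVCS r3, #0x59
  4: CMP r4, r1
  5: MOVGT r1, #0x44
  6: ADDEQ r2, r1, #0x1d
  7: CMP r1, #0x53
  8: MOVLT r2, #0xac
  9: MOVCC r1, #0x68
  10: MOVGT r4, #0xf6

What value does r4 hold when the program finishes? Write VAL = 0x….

[0] flags=1000 → (cmp)
[1] flags=1000 PL?F → skip
[2] flags=1000 CC?T → r2=0x35
[3] flags=1000 CS?F → skip
[4] flags=1000 → (cmp)
[5] flags=1000 GT?F → skip
[6] flags=1000 EQ?F → skip
[7] flags=0011 → (cmp)
[8] flags=0011 LT?T → r2=0xac
[9] flags=0011 CC?F → skip
[10] flags=0011 GT?F → skip

VAL = 0x81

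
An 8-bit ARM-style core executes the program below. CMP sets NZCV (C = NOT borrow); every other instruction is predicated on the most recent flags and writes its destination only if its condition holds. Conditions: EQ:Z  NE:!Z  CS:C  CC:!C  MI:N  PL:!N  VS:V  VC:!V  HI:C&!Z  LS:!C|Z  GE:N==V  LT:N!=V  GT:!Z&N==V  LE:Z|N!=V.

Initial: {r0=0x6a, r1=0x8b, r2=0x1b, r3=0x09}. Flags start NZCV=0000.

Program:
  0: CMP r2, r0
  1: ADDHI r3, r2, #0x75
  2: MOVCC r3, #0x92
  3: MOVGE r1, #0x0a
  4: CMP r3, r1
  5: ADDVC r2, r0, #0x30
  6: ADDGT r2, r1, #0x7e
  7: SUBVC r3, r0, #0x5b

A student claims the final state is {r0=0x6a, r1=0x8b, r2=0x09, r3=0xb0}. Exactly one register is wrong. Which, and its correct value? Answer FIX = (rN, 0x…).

FIX = (r3, 0x0f)

0: ✓ CMP  NZCV=1000
1: · ADDHI
2: ✓ MOVCC  r3←0x92
3: · MOVGE
4: ✓ CMP  NZCV=0010
5: ✓ ADDVC  r2←0x9a
6: ✓ ADDGT  r2←0x09
7: ✓ SUBVC  r3←0x0f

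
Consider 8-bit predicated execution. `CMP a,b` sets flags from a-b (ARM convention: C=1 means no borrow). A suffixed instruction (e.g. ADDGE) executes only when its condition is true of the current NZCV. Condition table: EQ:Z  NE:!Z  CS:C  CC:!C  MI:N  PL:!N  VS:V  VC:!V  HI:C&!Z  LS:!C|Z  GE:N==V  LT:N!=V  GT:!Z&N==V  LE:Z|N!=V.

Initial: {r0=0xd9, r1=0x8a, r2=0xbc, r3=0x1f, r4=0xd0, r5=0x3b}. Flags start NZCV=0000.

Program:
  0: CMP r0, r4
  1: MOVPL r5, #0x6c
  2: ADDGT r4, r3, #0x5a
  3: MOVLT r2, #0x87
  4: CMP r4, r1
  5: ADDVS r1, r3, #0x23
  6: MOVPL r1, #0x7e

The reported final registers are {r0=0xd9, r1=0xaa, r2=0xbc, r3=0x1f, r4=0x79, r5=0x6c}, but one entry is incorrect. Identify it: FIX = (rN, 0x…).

FIX = (r1, 0x42)

0: ✓ CMP  NZCV=0010
1: ✓ MOVPL  r5←0x6c
2: ✓ ADDGT  r4←0x79
3: · MOVLT
4: ✓ CMP  NZCV=1001
5: ✓ ADDVS  r1←0x42
6: · MOVPL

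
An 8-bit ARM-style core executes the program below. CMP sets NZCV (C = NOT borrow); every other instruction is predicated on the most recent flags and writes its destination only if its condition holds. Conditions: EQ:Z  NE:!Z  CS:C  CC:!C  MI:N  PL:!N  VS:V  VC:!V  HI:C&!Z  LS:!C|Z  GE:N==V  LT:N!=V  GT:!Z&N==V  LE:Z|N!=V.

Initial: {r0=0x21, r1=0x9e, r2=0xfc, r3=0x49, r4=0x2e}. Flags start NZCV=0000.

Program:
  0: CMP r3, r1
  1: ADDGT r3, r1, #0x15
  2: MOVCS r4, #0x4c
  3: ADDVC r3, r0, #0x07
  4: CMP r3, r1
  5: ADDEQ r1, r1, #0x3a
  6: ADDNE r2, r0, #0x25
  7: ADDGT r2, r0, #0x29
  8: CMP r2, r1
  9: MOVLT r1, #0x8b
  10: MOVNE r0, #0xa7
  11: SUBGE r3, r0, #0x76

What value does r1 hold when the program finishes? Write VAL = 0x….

[0] flags=1001 → (cmp)
[1] flags=1001 GT?T → r3=0xb3
[2] flags=1001 CS?F → skip
[3] flags=1001 VC?F → skip
[4] flags=0010 → (cmp)
[5] flags=0010 EQ?F → skip
[6] flags=0010 NE?T → r2=0x46
[7] flags=0010 GT?T → r2=0x4a
[8] flags=1001 → (cmp)
[9] flags=1001 LT?F → skip
[10] flags=1001 NE?T → r0=0xa7
[11] flags=1001 GE?T → r3=0x31

VAL = 0x9e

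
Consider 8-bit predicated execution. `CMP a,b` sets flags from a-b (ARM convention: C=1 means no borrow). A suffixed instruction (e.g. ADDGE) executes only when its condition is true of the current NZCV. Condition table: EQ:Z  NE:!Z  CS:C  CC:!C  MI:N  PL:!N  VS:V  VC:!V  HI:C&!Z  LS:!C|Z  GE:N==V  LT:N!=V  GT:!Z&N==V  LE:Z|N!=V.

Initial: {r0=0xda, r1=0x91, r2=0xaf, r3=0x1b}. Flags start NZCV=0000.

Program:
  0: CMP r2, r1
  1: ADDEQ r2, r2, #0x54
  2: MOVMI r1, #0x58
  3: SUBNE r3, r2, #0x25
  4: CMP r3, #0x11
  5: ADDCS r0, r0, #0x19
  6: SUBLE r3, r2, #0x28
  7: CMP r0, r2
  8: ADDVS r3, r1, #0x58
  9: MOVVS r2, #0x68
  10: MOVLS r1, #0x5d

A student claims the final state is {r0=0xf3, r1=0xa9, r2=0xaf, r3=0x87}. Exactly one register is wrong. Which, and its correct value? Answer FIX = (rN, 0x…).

[0] flags=0010 → (cmp)
[1] flags=0010 EQ?F → skip
[2] flags=0010 MI?F → skip
[3] flags=0010 NE?T → r3=0x8a
[4] flags=0011 → (cmp)
[5] flags=0011 CS?T → r0=0xf3
[6] flags=0011 LE?T → r3=0x87
[7] flags=0010 → (cmp)
[8] flags=0010 VS?F → skip
[9] flags=0010 VS?F → skip
[10] flags=0010 LS?F → skip

FIX = (r1, 0x91)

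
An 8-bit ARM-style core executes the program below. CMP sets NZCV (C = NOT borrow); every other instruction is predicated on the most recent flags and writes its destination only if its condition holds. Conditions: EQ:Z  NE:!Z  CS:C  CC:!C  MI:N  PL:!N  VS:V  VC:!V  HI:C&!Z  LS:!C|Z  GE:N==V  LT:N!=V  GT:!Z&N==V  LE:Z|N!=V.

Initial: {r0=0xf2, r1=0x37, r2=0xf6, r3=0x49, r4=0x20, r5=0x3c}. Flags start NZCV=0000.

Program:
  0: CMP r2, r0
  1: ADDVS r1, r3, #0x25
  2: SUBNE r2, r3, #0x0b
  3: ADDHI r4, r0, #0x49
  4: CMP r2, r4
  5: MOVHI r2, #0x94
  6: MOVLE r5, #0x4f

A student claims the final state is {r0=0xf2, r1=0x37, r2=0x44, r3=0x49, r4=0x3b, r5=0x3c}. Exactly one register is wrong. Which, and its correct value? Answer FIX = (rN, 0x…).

FIX = (r2, 0x94)

0: ✓ CMP  NZCV=0010
1: · ADDVS
2: ✓ SUBNE  r2←0x3e
3: ✓ ADDHI  r4←0x3b
4: ✓ CMP  NZCV=0010
5: ✓ MOVHI  r2←0x94
6: · MOVLE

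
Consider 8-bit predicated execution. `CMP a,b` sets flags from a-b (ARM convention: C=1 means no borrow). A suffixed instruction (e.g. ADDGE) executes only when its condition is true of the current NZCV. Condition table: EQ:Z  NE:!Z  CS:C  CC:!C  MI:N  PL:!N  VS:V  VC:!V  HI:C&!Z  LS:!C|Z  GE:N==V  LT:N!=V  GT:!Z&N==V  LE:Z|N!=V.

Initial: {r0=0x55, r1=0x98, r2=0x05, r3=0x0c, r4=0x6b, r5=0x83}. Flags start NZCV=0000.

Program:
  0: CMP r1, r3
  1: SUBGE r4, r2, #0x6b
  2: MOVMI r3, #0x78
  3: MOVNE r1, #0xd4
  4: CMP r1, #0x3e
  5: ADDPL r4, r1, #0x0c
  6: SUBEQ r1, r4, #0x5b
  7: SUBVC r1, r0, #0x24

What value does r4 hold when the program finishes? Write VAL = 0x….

VAL = 0x6b

[0] flags=1010 → (cmp)
[1] flags=1010 GE?F → skip
[2] flags=1010 MI?T → r3=0x78
[3] flags=1010 NE?T → r1=0xd4
[4] flags=1010 → (cmp)
[5] flags=1010 PL?F → skip
[6] flags=1010 EQ?F → skip
[7] flags=1010 VC?T → r1=0x31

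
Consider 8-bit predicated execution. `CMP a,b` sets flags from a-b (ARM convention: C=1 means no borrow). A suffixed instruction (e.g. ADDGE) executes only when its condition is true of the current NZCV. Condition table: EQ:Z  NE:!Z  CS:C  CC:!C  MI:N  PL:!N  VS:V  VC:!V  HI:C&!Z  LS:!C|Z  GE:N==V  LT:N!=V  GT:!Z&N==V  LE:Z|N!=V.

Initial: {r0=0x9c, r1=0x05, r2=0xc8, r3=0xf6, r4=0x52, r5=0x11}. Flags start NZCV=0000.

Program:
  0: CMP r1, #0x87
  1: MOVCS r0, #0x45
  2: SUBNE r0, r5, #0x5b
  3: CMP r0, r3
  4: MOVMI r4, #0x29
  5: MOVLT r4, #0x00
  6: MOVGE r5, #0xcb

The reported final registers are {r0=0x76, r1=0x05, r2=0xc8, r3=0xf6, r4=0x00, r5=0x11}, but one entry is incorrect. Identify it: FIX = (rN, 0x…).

FIX = (r0, 0xb6)

0: ✓ CMP  NZCV=0000
1: · MOVCS
2: ✓ SUBNE  r0←0xb6
3: ✓ CMP  NZCV=1000
4: ✓ MOVMI  r4←0x29
5: ✓ MOVLT  r4←0x00
6: · MOVGE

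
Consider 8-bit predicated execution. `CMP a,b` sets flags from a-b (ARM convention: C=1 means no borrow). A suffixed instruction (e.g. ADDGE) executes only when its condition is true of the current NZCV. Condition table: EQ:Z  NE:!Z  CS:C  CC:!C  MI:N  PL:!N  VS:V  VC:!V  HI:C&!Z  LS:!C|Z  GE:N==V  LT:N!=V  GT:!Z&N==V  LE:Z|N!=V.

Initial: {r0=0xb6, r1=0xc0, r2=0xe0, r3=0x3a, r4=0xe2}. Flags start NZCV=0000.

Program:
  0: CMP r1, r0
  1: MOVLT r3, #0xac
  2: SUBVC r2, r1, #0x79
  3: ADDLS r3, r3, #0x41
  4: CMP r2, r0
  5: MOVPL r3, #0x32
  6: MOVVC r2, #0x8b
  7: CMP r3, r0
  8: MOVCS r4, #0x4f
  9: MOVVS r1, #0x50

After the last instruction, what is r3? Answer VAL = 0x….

VAL = 0x3a

[0] flags=0010 → (cmp)
[1] flags=0010 LT?F → skip
[2] flags=0010 VC?T → r2=0x47
[3] flags=0010 LS?F → skip
[4] flags=1001 → (cmp)
[5] flags=1001 PL?F → skip
[6] flags=1001 VC?F → skip
[7] flags=1001 → (cmp)
[8] flags=1001 CS?F → skip
[9] flags=1001 VS?T → r1=0x50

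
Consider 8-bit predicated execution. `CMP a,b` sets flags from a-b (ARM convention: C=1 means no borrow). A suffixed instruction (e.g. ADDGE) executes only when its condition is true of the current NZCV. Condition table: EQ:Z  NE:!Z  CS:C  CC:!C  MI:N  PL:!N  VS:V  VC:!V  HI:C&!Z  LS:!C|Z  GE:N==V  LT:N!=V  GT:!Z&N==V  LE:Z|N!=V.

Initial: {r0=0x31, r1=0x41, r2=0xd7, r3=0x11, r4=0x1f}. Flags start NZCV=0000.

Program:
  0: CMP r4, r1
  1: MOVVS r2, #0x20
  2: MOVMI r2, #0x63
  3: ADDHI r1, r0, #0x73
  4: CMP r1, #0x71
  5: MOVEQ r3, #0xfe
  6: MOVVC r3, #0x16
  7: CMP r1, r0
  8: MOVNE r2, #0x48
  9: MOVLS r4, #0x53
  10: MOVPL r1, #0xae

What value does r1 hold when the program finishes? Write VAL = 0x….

VAL = 0xae

0: ✓ CMP  NZCV=1000
1: · MOVVS
2: ✓ MOVMI  r2←0x63
3: · ADDHI
4: ✓ CMP  NZCV=1000
5: · MOVEQ
6: ✓ MOVVC  r3←0x16
7: ✓ CMP  NZCV=0010
8: ✓ MOVNE  r2←0x48
9: · MOVLS
10: ✓ MOVPL  r1←0xae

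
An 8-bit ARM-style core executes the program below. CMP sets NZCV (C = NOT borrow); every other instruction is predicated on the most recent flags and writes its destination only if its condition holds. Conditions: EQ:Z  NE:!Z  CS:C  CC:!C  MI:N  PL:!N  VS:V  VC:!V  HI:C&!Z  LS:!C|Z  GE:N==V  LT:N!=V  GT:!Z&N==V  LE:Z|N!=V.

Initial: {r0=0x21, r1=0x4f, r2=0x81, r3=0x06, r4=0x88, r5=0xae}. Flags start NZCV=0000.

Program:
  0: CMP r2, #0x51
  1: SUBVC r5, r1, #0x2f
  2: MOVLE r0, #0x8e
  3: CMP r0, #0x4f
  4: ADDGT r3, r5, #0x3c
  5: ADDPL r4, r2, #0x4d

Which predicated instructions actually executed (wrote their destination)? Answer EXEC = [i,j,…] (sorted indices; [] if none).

0: ✓ CMP  NZCV=0011
1: · SUBVC
2: ✓ MOVLE  r0←0x8e
3: ✓ CMP  NZCV=0011
4: · ADDGT
5: ✓ ADDPL  r4←0xce

EXEC = [2,5]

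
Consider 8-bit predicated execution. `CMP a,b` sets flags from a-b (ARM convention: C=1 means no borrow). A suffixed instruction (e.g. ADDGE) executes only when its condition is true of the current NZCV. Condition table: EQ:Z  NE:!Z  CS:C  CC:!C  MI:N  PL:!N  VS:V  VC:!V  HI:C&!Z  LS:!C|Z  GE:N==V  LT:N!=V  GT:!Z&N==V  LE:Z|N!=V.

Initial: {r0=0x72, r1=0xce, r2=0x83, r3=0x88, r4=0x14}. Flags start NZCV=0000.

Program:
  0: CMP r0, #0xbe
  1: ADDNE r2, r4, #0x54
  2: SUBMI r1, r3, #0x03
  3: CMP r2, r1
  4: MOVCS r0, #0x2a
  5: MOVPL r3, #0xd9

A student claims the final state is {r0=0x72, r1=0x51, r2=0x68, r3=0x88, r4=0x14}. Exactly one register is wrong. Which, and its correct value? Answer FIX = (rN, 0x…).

[0] flags=1001 → (cmp)
[1] flags=1001 NE?T → r2=0x68
[2] flags=1001 MI?T → r1=0x85
[3] flags=1001 → (cmp)
[4] flags=1001 CS?F → skip
[5] flags=1001 PL?F → skip

FIX = (r1, 0x85)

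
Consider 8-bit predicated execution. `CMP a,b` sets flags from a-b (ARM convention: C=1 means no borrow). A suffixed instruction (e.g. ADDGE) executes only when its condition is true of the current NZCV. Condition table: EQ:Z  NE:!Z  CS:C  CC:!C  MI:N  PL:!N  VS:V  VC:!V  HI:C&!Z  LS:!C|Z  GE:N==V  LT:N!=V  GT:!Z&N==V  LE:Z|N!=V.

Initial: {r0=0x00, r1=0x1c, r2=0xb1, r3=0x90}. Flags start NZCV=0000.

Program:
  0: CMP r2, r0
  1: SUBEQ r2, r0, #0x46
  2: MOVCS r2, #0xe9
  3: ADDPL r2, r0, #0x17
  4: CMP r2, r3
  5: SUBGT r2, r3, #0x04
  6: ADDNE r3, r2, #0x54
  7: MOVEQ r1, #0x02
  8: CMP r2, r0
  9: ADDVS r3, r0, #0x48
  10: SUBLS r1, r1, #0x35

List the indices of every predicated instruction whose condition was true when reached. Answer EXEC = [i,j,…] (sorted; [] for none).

EXEC = [2,5,6]

0: ✓ CMP  NZCV=1010
1: · SUBEQ
2: ✓ MOVCS  r2←0xe9
3: · ADDPL
4: ✓ CMP  NZCV=0010
5: ✓ SUBGT  r2←0x8c
6: ✓ ADDNE  r3←0xe0
7: · MOVEQ
8: ✓ CMP  NZCV=1010
9: · ADDVS
10: · SUBLS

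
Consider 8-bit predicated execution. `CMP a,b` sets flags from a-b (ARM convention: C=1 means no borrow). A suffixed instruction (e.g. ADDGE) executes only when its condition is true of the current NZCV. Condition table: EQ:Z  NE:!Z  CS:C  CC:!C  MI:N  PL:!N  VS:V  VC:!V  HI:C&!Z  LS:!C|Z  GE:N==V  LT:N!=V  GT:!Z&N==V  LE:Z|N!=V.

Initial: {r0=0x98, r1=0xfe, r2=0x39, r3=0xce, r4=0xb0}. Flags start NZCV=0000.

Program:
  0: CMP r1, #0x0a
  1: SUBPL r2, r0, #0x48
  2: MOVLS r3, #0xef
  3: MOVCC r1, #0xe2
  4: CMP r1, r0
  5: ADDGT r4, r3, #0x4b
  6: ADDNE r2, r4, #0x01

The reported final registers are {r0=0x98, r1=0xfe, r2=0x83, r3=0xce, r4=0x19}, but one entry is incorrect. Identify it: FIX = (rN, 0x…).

0: ✓ CMP  NZCV=1010
1: · SUBPL
2: · MOVLS
3: · MOVCC
4: ✓ CMP  NZCV=0010
5: ✓ ADDGT  r4←0x19
6: ✓ ADDNE  r2←0x1a

FIX = (r2, 0x1a)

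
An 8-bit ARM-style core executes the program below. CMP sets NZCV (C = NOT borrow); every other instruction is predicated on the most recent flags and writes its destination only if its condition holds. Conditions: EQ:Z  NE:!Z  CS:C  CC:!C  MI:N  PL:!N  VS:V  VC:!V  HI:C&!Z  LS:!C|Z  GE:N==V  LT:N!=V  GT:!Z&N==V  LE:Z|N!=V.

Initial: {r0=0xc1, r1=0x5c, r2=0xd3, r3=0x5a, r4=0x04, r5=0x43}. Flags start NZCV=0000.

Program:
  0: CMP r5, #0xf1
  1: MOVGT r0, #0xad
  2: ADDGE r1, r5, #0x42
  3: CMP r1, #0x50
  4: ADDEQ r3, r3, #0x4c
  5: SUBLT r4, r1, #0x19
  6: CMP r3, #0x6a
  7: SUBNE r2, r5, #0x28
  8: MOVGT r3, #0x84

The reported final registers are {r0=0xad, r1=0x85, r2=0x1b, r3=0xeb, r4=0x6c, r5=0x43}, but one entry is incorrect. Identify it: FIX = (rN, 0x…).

FIX = (r3, 0x5a)

[0] flags=0000 → (cmp)
[1] flags=0000 GT?T → r0=0xad
[2] flags=0000 GE?T → r1=0x85
[3] flags=0011 → (cmp)
[4] flags=0011 EQ?F → skip
[5] flags=0011 LT?T → r4=0x6c
[6] flags=1000 → (cmp)
[7] flags=1000 NE?T → r2=0x1b
[8] flags=1000 GT?F → skip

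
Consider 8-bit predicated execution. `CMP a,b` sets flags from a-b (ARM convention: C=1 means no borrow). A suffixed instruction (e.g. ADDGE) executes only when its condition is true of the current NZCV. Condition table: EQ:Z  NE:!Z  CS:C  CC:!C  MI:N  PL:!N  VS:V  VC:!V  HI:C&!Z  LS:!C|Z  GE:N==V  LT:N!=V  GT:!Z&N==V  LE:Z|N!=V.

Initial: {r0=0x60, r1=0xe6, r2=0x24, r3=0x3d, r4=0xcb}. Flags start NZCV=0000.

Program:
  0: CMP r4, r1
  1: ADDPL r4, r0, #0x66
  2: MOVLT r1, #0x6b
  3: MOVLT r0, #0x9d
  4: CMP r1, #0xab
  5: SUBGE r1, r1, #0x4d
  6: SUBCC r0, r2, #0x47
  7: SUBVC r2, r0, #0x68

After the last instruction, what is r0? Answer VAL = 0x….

[0] flags=1000 → (cmp)
[1] flags=1000 PL?F → skip
[2] flags=1000 LT?T → r1=0x6b
[3] flags=1000 LT?T → r0=0x9d
[4] flags=1001 → (cmp)
[5] flags=1001 GE?T → r1=0x1e
[6] flags=1001 CC?T → r0=0xdd
[7] flags=1001 VC?F → skip

VAL = 0xdd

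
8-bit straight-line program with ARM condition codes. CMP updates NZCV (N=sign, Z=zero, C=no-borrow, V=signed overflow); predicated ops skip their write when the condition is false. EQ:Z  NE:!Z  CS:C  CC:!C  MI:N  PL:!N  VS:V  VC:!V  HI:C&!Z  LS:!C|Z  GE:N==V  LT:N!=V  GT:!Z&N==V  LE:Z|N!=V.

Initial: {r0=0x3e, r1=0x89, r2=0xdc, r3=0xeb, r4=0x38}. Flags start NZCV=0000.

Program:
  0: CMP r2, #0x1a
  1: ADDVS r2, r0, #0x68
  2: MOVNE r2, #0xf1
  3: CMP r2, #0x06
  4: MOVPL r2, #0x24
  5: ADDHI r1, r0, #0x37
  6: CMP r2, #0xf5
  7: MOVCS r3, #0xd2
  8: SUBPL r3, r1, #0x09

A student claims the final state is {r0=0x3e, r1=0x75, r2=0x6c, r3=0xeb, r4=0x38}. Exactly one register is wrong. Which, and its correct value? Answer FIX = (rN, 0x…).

FIX = (r2, 0xf1)

0: ✓ CMP  NZCV=1010
1: · ADDVS
2: ✓ MOVNE  r2←0xf1
3: ✓ CMP  NZCV=1010
4: · MOVPL
5: ✓ ADDHI  r1←0x75
6: ✓ CMP  NZCV=1000
7: · MOVCS
8: · SUBPL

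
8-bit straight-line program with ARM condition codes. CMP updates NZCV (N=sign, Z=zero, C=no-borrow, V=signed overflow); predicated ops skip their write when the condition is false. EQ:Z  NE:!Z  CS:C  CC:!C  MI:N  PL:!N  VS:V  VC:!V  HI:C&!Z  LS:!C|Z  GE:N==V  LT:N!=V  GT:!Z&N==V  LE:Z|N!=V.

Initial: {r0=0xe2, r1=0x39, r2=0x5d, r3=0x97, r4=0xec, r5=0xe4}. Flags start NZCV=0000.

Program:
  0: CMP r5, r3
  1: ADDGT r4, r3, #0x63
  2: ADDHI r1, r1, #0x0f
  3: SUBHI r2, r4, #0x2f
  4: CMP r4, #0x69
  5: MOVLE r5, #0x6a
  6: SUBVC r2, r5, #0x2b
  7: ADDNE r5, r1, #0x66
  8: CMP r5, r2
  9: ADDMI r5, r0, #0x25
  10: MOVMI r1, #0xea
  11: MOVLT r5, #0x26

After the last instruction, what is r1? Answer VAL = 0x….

[0] flags=0010 → (cmp)
[1] flags=0010 GT?T → r4=0xfa
[2] flags=0010 HI?T → r1=0x48
[3] flags=0010 HI?T → r2=0xcb
[4] flags=1010 → (cmp)
[5] flags=1010 LE?T → r5=0x6a
[6] flags=1010 VC?T → r2=0x3f
[7] flags=1010 NE?T → r5=0xae
[8] flags=0011 → (cmp)
[9] flags=0011 MI?F → skip
[10] flags=0011 MI?F → skip
[11] flags=0011 LT?T → r5=0x26

VAL = 0x48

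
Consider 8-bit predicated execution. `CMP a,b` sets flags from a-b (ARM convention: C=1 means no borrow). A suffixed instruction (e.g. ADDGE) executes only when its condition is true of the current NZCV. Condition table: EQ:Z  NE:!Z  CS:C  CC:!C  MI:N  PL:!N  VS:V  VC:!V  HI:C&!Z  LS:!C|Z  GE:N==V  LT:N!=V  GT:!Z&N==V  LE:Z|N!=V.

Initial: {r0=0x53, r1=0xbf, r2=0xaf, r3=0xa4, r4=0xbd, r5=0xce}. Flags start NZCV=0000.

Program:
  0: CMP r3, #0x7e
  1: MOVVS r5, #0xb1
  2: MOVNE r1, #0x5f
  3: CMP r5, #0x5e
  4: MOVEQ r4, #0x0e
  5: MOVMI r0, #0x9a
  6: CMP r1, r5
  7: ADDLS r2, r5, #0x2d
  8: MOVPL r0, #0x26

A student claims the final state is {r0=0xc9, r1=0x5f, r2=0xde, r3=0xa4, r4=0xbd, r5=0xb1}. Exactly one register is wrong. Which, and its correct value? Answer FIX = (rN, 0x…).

0: ✓ CMP  NZCV=0011
1: ✓ MOVVS  r5←0xb1
2: ✓ MOVNE  r1←0x5f
3: ✓ CMP  NZCV=0011
4: · MOVEQ
5: · MOVMI
6: ✓ CMP  NZCV=1001
7: ✓ ADDLS  r2←0xde
8: · MOVPL

FIX = (r0, 0x53)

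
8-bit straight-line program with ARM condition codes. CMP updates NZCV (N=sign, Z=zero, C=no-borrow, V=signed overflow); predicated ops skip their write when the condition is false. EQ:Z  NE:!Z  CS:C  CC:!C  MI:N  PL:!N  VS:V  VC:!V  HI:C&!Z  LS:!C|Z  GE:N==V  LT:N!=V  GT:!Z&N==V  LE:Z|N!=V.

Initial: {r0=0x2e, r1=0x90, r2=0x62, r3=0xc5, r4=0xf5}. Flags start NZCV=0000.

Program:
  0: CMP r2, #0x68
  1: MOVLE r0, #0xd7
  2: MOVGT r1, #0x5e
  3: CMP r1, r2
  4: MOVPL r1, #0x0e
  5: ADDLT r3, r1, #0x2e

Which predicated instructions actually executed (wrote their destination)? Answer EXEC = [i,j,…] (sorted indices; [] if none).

[0] flags=1000 → (cmp)
[1] flags=1000 LE?T → r0=0xd7
[2] flags=1000 GT?F → skip
[3] flags=0011 → (cmp)
[4] flags=0011 PL?T → r1=0x0e
[5] flags=0011 LT?T → r3=0x3c

EXEC = [1,4,5]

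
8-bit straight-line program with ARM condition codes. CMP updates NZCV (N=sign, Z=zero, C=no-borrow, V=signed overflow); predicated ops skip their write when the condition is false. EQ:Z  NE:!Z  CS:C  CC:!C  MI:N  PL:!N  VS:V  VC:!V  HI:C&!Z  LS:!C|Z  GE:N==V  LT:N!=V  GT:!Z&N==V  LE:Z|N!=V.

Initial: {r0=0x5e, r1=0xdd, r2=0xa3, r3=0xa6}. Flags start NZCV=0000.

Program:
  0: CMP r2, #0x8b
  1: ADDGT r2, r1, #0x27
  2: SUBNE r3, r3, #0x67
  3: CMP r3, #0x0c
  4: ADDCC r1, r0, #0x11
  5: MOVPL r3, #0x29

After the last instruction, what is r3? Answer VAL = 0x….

VAL = 0x29

0: ✓ CMP  NZCV=0010
1: ✓ ADDGT  r2←0x04
2: ✓ SUBNE  r3←0x3f
3: ✓ CMP  NZCV=0010
4: · ADDCC
5: ✓ MOVPL  r3←0x29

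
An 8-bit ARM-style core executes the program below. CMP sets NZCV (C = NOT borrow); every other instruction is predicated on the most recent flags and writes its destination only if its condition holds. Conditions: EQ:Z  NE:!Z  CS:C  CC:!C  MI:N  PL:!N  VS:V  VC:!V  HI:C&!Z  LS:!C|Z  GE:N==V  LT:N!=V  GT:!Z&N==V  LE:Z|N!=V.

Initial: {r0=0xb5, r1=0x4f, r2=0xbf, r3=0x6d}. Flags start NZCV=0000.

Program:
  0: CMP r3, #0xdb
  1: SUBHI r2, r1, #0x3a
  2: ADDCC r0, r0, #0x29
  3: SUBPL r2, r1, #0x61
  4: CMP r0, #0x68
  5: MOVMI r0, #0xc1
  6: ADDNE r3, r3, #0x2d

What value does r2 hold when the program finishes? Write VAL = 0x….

VAL = 0xbf

0: ✓ CMP  NZCV=1001
1: · SUBHI
2: ✓ ADDCC  r0←0xde
3: · SUBPL
4: ✓ CMP  NZCV=0011
5: · MOVMI
6: ✓ ADDNE  r3←0x9a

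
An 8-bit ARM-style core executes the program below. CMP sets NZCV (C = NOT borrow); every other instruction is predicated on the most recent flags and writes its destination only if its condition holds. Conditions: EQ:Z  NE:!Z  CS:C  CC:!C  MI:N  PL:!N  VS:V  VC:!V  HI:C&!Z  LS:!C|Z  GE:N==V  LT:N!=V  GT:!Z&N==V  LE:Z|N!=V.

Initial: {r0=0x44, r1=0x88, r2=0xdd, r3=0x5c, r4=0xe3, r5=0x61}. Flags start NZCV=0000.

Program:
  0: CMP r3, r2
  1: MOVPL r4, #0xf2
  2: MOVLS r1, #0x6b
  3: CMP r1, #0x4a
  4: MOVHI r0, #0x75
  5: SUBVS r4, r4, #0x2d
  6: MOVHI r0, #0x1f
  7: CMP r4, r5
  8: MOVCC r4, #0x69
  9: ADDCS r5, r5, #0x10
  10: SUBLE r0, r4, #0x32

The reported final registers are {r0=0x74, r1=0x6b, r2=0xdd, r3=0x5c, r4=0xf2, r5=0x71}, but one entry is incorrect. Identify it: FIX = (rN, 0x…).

0: ✓ CMP  NZCV=0000
1: ✓ MOVPL  r4←0xf2
2: ✓ MOVLS  r1←0x6b
3: ✓ CMP  NZCV=0010
4: ✓ MOVHI  r0←0x75
5: · SUBVS
6: ✓ MOVHI  r0←0x1f
7: ✓ CMP  NZCV=1010
8: · MOVCC
9: ✓ ADDCS  r5←0x71
10: ✓ SUBLE  r0←0xc0

FIX = (r0, 0xc0)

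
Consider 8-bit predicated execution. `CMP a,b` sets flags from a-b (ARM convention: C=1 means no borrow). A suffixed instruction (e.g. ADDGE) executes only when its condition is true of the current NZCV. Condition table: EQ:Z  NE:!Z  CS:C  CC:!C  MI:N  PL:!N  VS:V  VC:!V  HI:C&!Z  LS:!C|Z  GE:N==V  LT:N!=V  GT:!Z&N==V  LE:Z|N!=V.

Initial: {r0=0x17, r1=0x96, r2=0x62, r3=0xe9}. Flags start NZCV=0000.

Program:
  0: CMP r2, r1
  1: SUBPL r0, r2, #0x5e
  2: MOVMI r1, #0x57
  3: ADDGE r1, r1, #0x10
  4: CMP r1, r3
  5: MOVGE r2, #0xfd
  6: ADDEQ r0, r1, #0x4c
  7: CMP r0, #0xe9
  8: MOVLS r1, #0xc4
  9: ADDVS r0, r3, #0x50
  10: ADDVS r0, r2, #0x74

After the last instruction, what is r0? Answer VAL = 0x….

0: ✓ CMP  NZCV=1001
1: · SUBPL
2: ✓ MOVMI  r1←0x57
3: ✓ ADDGE  r1←0x67
4: ✓ CMP  NZCV=0000
5: ✓ MOVGE  r2←0xfd
6: · ADDEQ
7: ✓ CMP  NZCV=0000
8: ✓ MOVLS  r1←0xc4
9: · ADDVS
10: · ADDVS

VAL = 0x17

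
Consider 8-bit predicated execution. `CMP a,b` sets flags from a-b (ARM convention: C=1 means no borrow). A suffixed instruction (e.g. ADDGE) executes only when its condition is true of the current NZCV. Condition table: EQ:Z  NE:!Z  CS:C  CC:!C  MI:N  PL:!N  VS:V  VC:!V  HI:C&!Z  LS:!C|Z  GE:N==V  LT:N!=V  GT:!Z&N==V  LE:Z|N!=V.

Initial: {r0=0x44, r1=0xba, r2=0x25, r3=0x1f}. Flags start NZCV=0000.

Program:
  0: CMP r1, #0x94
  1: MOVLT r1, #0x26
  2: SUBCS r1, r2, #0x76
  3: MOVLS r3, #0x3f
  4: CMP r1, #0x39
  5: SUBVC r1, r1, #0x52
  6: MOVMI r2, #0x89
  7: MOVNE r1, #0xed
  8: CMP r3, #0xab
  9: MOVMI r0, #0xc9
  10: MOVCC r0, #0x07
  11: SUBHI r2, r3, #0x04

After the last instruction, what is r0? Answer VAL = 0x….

VAL = 0x07

0: ✓ CMP  NZCV=0010
1: · MOVLT
2: ✓ SUBCS  r1←0xaf
3: · MOVLS
4: ✓ CMP  NZCV=0011
5: · SUBVC
6: · MOVMI
7: ✓ MOVNE  r1←0xed
8: ✓ CMP  NZCV=0000
9: · MOVMI
10: ✓ MOVCC  r0←0x07
11: · SUBHI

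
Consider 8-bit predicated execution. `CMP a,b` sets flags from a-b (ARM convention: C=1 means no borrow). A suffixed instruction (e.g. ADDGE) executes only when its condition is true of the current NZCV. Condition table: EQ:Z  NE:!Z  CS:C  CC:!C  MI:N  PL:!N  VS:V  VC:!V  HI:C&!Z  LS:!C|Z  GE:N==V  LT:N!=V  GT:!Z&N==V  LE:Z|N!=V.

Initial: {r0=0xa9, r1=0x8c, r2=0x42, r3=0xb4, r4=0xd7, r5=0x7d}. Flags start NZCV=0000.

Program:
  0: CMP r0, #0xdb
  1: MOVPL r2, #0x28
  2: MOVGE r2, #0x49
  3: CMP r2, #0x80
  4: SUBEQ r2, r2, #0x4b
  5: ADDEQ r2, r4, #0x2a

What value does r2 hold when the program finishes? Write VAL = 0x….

VAL = 0x42

[0] flags=1000 → (cmp)
[1] flags=1000 PL?F → skip
[2] flags=1000 GE?F → skip
[3] flags=1001 → (cmp)
[4] flags=1001 EQ?F → skip
[5] flags=1001 EQ?F → skip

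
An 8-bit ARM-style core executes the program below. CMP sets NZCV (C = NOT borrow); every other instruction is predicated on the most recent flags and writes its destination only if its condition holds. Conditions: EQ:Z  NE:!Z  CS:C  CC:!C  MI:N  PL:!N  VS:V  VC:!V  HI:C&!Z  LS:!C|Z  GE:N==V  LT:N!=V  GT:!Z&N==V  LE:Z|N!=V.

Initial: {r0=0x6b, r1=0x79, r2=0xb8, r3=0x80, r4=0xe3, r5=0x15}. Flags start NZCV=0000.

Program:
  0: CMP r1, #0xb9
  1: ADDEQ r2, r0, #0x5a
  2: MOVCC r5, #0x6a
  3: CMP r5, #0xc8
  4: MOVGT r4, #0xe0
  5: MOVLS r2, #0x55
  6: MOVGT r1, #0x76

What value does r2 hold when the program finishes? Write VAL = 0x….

VAL = 0x55

[0] flags=1001 → (cmp)
[1] flags=1001 EQ?F → skip
[2] flags=1001 CC?T → r5=0x6a
[3] flags=1001 → (cmp)
[4] flags=1001 GT?T → r4=0xe0
[5] flags=1001 LS?T → r2=0x55
[6] flags=1001 GT?T → r1=0x76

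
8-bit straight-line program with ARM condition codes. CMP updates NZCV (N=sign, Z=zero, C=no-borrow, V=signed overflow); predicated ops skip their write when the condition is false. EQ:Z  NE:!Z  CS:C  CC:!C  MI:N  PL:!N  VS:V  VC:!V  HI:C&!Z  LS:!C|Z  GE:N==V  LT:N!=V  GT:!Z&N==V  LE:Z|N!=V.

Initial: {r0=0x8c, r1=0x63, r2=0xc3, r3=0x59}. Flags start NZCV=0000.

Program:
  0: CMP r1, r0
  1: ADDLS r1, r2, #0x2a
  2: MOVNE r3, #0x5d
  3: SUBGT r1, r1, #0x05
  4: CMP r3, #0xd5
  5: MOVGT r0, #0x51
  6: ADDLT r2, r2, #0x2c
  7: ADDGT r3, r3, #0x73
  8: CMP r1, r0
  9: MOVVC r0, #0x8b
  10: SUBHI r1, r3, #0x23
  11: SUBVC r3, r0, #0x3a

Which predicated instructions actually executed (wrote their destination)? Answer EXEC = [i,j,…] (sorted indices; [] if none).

[0] flags=1001 → (cmp)
[1] flags=1001 LS?T → r1=0xed
[2] flags=1001 NE?T → r3=0x5d
[3] flags=1001 GT?T → r1=0xe8
[4] flags=1001 → (cmp)
[5] flags=1001 GT?T → r0=0x51
[6] flags=1001 LT?F → skip
[7] flags=1001 GT?T → r3=0xd0
[8] flags=1010 → (cmp)
[9] flags=1010 VC?T → r0=0x8b
[10] flags=1010 HI?T → r1=0xad
[11] flags=1010 VC?T → r3=0x51

EXEC = [1,2,3,5,7,9,10,11]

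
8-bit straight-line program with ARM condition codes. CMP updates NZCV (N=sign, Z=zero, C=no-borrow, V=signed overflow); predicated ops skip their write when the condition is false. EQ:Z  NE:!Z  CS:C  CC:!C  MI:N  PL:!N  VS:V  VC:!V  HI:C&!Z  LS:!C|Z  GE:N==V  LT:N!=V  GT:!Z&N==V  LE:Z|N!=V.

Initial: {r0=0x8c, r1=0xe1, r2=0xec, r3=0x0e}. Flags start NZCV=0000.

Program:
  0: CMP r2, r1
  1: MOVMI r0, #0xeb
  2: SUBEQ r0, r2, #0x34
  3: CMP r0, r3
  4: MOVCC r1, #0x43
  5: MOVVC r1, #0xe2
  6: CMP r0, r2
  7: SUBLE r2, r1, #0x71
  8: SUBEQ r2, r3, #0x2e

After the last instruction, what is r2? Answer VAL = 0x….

VAL = 0x70

[0] flags=0010 → (cmp)
[1] flags=0010 MI?F → skip
[2] flags=0010 EQ?F → skip
[3] flags=0011 → (cmp)
[4] flags=0011 CC?F → skip
[5] flags=0011 VC?F → skip
[6] flags=1000 → (cmp)
[7] flags=1000 LE?T → r2=0x70
[8] flags=1000 EQ?F → skip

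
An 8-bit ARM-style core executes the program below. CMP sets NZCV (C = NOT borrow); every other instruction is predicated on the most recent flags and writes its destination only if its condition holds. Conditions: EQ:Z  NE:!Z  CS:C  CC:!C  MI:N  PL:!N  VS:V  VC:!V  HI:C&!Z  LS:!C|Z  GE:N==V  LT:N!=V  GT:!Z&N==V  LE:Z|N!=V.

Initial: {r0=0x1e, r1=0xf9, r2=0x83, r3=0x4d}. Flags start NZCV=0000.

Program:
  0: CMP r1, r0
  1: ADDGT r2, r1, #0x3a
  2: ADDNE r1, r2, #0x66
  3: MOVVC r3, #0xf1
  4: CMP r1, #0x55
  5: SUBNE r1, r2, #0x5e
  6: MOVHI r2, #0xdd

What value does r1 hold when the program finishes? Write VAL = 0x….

VAL = 0x25

[0] flags=1010 → (cmp)
[1] flags=1010 GT?F → skip
[2] flags=1010 NE?T → r1=0xe9
[3] flags=1010 VC?T → r3=0xf1
[4] flags=1010 → (cmp)
[5] flags=1010 NE?T → r1=0x25
[6] flags=1010 HI?T → r2=0xdd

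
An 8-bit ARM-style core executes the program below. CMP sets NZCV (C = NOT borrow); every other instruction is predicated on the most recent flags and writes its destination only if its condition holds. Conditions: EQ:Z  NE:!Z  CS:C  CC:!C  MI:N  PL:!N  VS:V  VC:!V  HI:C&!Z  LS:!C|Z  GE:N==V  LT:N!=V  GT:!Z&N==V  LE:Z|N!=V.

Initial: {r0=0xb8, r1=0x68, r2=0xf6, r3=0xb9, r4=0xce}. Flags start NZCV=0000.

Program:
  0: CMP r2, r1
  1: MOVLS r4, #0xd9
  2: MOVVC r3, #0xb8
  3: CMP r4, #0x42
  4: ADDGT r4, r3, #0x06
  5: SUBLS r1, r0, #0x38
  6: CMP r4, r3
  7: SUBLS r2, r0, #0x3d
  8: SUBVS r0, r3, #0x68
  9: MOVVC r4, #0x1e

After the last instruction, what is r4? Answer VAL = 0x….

[0] flags=1010 → (cmp)
[1] flags=1010 LS?F → skip
[2] flags=1010 VC?T → r3=0xb8
[3] flags=1010 → (cmp)
[4] flags=1010 GT?F → skip
[5] flags=1010 LS?F → skip
[6] flags=0010 → (cmp)
[7] flags=0010 LS?F → skip
[8] flags=0010 VS?F → skip
[9] flags=0010 VC?T → r4=0x1e

VAL = 0x1e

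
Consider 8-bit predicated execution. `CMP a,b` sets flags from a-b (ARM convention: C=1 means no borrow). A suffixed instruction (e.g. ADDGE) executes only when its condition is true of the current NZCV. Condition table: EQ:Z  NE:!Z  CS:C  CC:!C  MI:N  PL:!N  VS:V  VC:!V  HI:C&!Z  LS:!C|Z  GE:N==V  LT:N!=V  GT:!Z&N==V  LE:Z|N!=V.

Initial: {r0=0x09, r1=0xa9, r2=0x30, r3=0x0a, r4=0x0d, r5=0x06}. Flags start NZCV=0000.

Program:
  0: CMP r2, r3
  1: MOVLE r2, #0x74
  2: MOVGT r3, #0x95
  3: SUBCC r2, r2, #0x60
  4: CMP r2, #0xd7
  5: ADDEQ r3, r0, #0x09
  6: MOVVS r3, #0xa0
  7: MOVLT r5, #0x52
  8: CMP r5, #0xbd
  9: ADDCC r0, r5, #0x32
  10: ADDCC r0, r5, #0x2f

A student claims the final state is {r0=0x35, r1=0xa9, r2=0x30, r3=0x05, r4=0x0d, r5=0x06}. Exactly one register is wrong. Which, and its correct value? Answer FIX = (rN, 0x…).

FIX = (r3, 0x95)

0: ✓ CMP  NZCV=0010
1: · MOVLE
2: ✓ MOVGT  r3←0x95
3: · SUBCC
4: ✓ CMP  NZCV=0000
5: · ADDEQ
6: · MOVVS
7: · MOVLT
8: ✓ CMP  NZCV=0000
9: ✓ ADDCC  r0←0x38
10: ✓ ADDCC  r0←0x35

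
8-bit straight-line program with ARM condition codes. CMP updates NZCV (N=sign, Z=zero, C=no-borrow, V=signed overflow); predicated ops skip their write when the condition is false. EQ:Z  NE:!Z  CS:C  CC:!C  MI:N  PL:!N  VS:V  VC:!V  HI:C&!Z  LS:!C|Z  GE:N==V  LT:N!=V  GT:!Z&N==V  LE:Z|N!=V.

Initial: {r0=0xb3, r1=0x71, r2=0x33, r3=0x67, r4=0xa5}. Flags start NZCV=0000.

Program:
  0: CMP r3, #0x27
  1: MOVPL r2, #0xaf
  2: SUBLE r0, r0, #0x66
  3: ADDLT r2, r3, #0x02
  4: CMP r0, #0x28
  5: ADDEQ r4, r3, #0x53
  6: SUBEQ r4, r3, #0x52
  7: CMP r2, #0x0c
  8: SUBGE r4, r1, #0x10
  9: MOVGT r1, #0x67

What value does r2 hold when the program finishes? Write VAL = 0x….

0: ✓ CMP  NZCV=0010
1: ✓ MOVPL  r2←0xaf
2: · SUBLE
3: · ADDLT
4: ✓ CMP  NZCV=1010
5: · ADDEQ
6: · SUBEQ
7: ✓ CMP  NZCV=1010
8: · SUBGE
9: · MOVGT

VAL = 0xaf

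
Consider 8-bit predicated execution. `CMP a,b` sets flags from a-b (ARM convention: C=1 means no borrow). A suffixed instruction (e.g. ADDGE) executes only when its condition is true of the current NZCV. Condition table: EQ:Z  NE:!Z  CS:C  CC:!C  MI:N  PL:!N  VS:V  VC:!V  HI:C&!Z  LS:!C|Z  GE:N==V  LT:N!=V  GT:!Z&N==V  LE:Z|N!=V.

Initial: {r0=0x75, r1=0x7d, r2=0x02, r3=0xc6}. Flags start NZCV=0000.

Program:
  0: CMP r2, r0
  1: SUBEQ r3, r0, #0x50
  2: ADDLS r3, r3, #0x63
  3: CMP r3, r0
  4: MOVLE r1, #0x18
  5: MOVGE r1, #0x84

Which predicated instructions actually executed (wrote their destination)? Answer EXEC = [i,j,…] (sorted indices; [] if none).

[0] flags=1000 → (cmp)
[1] flags=1000 EQ?F → skip
[2] flags=1000 LS?T → r3=0x29
[3] flags=1000 → (cmp)
[4] flags=1000 LE?T → r1=0x18
[5] flags=1000 GE?F → skip

EXEC = [2,4]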